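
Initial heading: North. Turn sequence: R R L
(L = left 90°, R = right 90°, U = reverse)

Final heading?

Start: North
  R (right (90° clockwise)) -> East
  R (right (90° clockwise)) -> South
  L (left (90° counter-clockwise)) -> East
Final: East

Answer: Final heading: East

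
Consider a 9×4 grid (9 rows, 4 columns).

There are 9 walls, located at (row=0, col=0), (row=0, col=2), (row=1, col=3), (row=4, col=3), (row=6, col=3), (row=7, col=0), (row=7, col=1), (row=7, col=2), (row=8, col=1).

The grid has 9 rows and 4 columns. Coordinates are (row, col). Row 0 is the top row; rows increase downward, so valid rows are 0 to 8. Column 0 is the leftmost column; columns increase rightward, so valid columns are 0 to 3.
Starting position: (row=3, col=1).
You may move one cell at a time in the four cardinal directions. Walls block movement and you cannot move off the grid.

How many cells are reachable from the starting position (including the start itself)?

BFS flood-fill from (row=3, col=1):
  Distance 0: (row=3, col=1)
  Distance 1: (row=2, col=1), (row=3, col=0), (row=3, col=2), (row=4, col=1)
  Distance 2: (row=1, col=1), (row=2, col=0), (row=2, col=2), (row=3, col=3), (row=4, col=0), (row=4, col=2), (row=5, col=1)
  Distance 3: (row=0, col=1), (row=1, col=0), (row=1, col=2), (row=2, col=3), (row=5, col=0), (row=5, col=2), (row=6, col=1)
  Distance 4: (row=5, col=3), (row=6, col=0), (row=6, col=2)
Total reachable: 22 (grid has 27 open cells total)

Answer: Reachable cells: 22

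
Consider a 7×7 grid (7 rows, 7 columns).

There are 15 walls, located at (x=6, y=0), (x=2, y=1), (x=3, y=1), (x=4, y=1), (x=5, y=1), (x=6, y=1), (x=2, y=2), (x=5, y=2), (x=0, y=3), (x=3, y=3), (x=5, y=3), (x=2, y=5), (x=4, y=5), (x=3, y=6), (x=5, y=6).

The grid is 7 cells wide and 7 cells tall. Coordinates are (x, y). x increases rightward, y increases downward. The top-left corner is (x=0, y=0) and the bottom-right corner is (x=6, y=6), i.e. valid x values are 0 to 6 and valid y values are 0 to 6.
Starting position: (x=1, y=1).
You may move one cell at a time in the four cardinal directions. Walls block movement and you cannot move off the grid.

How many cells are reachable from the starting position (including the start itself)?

Answer: Reachable cells: 33

Derivation:
BFS flood-fill from (x=1, y=1):
  Distance 0: (x=1, y=1)
  Distance 1: (x=1, y=0), (x=0, y=1), (x=1, y=2)
  Distance 2: (x=0, y=0), (x=2, y=0), (x=0, y=2), (x=1, y=3)
  Distance 3: (x=3, y=0), (x=2, y=3), (x=1, y=4)
  Distance 4: (x=4, y=0), (x=0, y=4), (x=2, y=4), (x=1, y=5)
  Distance 5: (x=5, y=0), (x=3, y=4), (x=0, y=5), (x=1, y=6)
  Distance 6: (x=4, y=4), (x=3, y=5), (x=0, y=6), (x=2, y=6)
  Distance 7: (x=4, y=3), (x=5, y=4)
  Distance 8: (x=4, y=2), (x=6, y=4), (x=5, y=5)
  Distance 9: (x=3, y=2), (x=6, y=3), (x=6, y=5)
  Distance 10: (x=6, y=2), (x=6, y=6)
Total reachable: 33 (grid has 34 open cells total)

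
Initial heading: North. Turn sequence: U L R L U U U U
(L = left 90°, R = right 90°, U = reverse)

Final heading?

Start: North
  U (U-turn (180°)) -> South
  L (left (90° counter-clockwise)) -> East
  R (right (90° clockwise)) -> South
  L (left (90° counter-clockwise)) -> East
  U (U-turn (180°)) -> West
  U (U-turn (180°)) -> East
  U (U-turn (180°)) -> West
  U (U-turn (180°)) -> East
Final: East

Answer: Final heading: East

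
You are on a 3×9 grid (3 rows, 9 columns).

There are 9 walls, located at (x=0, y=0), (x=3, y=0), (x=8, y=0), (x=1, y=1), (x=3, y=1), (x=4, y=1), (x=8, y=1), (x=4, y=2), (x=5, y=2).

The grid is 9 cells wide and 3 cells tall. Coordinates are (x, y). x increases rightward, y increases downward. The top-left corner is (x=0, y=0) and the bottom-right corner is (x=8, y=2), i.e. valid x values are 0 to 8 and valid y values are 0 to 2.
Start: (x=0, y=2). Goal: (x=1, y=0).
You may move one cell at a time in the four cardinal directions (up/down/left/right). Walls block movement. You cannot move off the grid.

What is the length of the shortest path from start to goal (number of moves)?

BFS from (x=0, y=2) until reaching (x=1, y=0):
  Distance 0: (x=0, y=2)
  Distance 1: (x=0, y=1), (x=1, y=2)
  Distance 2: (x=2, y=2)
  Distance 3: (x=2, y=1), (x=3, y=2)
  Distance 4: (x=2, y=0)
  Distance 5: (x=1, y=0)  <- goal reached here
One shortest path (5 moves): (x=0, y=2) -> (x=1, y=2) -> (x=2, y=2) -> (x=2, y=1) -> (x=2, y=0) -> (x=1, y=0)

Answer: Shortest path length: 5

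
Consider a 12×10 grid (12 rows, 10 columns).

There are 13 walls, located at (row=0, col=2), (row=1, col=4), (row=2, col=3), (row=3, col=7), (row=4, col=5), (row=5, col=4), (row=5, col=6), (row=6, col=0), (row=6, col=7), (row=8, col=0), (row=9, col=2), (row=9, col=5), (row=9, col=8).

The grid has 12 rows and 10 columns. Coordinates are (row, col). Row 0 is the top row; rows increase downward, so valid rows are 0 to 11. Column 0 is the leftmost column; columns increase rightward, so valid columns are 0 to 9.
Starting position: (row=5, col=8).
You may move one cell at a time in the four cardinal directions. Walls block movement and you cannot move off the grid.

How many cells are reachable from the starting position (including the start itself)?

BFS flood-fill from (row=5, col=8):
  Distance 0: (row=5, col=8)
  Distance 1: (row=4, col=8), (row=5, col=7), (row=5, col=9), (row=6, col=8)
  Distance 2: (row=3, col=8), (row=4, col=7), (row=4, col=9), (row=6, col=9), (row=7, col=8)
  Distance 3: (row=2, col=8), (row=3, col=9), (row=4, col=6), (row=7, col=7), (row=7, col=9), (row=8, col=8)
  Distance 4: (row=1, col=8), (row=2, col=7), (row=2, col=9), (row=3, col=6), (row=7, col=6), (row=8, col=7), (row=8, col=9)
  Distance 5: (row=0, col=8), (row=1, col=7), (row=1, col=9), (row=2, col=6), (row=3, col=5), (row=6, col=6), (row=7, col=5), (row=8, col=6), (row=9, col=7), (row=9, col=9)
  Distance 6: (row=0, col=7), (row=0, col=9), (row=1, col=6), (row=2, col=5), (row=3, col=4), (row=6, col=5), (row=7, col=4), (row=8, col=5), (row=9, col=6), (row=10, col=7), (row=10, col=9)
  Distance 7: (row=0, col=6), (row=1, col=5), (row=2, col=4), (row=3, col=3), (row=4, col=4), (row=5, col=5), (row=6, col=4), (row=7, col=3), (row=8, col=4), (row=10, col=6), (row=10, col=8), (row=11, col=7), (row=11, col=9)
  Distance 8: (row=0, col=5), (row=3, col=2), (row=4, col=3), (row=6, col=3), (row=7, col=2), (row=8, col=3), (row=9, col=4), (row=10, col=5), (row=11, col=6), (row=11, col=8)
  Distance 9: (row=0, col=4), (row=2, col=2), (row=3, col=1), (row=4, col=2), (row=5, col=3), (row=6, col=2), (row=7, col=1), (row=8, col=2), (row=9, col=3), (row=10, col=4), (row=11, col=5)
  Distance 10: (row=0, col=3), (row=1, col=2), (row=2, col=1), (row=3, col=0), (row=4, col=1), (row=5, col=2), (row=6, col=1), (row=7, col=0), (row=8, col=1), (row=10, col=3), (row=11, col=4)
  Distance 11: (row=1, col=1), (row=1, col=3), (row=2, col=0), (row=4, col=0), (row=5, col=1), (row=9, col=1), (row=10, col=2), (row=11, col=3)
  Distance 12: (row=0, col=1), (row=1, col=0), (row=5, col=0), (row=9, col=0), (row=10, col=1), (row=11, col=2)
  Distance 13: (row=0, col=0), (row=10, col=0), (row=11, col=1)
  Distance 14: (row=11, col=0)
Total reachable: 107 (grid has 107 open cells total)

Answer: Reachable cells: 107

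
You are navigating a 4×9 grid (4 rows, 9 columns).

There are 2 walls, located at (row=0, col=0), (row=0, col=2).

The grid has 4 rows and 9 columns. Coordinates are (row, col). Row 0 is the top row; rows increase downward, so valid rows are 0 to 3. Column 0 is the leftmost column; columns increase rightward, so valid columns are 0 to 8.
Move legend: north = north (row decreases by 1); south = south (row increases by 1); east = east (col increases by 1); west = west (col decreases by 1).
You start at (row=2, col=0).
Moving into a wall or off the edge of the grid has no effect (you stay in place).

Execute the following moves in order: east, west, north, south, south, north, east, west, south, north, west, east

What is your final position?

Start: (row=2, col=0)
  east (east): (row=2, col=0) -> (row=2, col=1)
  west (west): (row=2, col=1) -> (row=2, col=0)
  north (north): (row=2, col=0) -> (row=1, col=0)
  south (south): (row=1, col=0) -> (row=2, col=0)
  south (south): (row=2, col=0) -> (row=3, col=0)
  north (north): (row=3, col=0) -> (row=2, col=0)
  east (east): (row=2, col=0) -> (row=2, col=1)
  west (west): (row=2, col=1) -> (row=2, col=0)
  south (south): (row=2, col=0) -> (row=3, col=0)
  north (north): (row=3, col=0) -> (row=2, col=0)
  west (west): blocked, stay at (row=2, col=0)
  east (east): (row=2, col=0) -> (row=2, col=1)
Final: (row=2, col=1)

Answer: Final position: (row=2, col=1)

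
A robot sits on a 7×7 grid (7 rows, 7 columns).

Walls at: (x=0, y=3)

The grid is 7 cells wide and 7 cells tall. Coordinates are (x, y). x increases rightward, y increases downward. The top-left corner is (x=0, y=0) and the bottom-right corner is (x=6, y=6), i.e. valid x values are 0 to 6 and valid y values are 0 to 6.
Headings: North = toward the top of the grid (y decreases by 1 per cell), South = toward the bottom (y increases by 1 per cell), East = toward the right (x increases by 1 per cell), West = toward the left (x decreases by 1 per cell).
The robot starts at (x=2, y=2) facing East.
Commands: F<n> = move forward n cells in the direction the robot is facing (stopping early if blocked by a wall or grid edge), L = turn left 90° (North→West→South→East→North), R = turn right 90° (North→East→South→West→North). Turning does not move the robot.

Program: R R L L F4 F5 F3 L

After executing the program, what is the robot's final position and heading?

Start: (x=2, y=2), facing East
  R: turn right, now facing South
  R: turn right, now facing West
  L: turn left, now facing South
  L: turn left, now facing East
  F4: move forward 4, now at (x=6, y=2)
  F5: move forward 0/5 (blocked), now at (x=6, y=2)
  F3: move forward 0/3 (blocked), now at (x=6, y=2)
  L: turn left, now facing North
Final: (x=6, y=2), facing North

Answer: Final position: (x=6, y=2), facing North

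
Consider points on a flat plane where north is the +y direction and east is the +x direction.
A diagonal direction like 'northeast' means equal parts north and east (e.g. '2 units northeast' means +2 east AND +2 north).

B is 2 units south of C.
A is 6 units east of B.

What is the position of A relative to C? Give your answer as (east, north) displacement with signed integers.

Place C at the origin (east=0, north=0).
  B is 2 units south of C: delta (east=+0, north=-2); B at (east=0, north=-2).
  A is 6 units east of B: delta (east=+6, north=+0); A at (east=6, north=-2).
Therefore A relative to C: (east=6, north=-2).

Answer: A is at (east=6, north=-2) relative to C.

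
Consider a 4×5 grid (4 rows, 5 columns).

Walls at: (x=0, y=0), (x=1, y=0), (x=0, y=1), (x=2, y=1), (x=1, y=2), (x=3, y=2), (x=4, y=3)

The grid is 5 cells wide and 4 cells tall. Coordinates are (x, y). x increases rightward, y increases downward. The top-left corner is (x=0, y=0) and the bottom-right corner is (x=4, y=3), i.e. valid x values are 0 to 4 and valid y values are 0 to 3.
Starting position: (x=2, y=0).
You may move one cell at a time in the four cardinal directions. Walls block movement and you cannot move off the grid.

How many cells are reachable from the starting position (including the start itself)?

BFS flood-fill from (x=2, y=0):
  Distance 0: (x=2, y=0)
  Distance 1: (x=3, y=0)
  Distance 2: (x=4, y=0), (x=3, y=1)
  Distance 3: (x=4, y=1)
  Distance 4: (x=4, y=2)
Total reachable: 6 (grid has 13 open cells total)

Answer: Reachable cells: 6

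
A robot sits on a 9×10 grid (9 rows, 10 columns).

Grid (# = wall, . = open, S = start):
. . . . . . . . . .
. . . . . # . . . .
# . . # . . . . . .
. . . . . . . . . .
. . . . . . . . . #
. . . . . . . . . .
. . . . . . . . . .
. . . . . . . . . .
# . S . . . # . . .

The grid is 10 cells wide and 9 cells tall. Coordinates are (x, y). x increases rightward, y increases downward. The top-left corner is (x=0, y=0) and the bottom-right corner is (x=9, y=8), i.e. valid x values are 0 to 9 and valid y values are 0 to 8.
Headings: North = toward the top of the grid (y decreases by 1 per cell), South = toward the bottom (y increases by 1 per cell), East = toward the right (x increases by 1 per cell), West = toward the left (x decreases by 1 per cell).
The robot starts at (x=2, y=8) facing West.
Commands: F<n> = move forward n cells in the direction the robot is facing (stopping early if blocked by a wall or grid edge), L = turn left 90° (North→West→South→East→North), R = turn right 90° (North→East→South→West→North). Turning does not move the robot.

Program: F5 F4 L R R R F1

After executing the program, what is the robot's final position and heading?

Start: (x=2, y=8), facing West
  F5: move forward 1/5 (blocked), now at (x=1, y=8)
  F4: move forward 0/4 (blocked), now at (x=1, y=8)
  L: turn left, now facing South
  R: turn right, now facing West
  R: turn right, now facing North
  R: turn right, now facing East
  F1: move forward 1, now at (x=2, y=8)
Final: (x=2, y=8), facing East

Answer: Final position: (x=2, y=8), facing East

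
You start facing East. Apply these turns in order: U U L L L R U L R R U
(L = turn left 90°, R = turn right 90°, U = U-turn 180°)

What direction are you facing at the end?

Start: East
  U (U-turn (180°)) -> West
  U (U-turn (180°)) -> East
  L (left (90° counter-clockwise)) -> North
  L (left (90° counter-clockwise)) -> West
  L (left (90° counter-clockwise)) -> South
  R (right (90° clockwise)) -> West
  U (U-turn (180°)) -> East
  L (left (90° counter-clockwise)) -> North
  R (right (90° clockwise)) -> East
  R (right (90° clockwise)) -> South
  U (U-turn (180°)) -> North
Final: North

Answer: Final heading: North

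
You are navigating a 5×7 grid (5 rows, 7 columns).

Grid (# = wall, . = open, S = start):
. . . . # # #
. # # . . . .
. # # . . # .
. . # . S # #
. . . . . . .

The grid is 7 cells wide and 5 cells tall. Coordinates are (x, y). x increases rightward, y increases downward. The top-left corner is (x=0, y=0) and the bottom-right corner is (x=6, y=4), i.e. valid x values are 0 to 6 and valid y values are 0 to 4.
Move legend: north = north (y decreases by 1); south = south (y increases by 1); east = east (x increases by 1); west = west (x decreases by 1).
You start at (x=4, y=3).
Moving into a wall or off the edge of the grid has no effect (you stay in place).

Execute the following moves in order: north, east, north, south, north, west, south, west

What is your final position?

Answer: Final position: (x=3, y=2)

Derivation:
Start: (x=4, y=3)
  north (north): (x=4, y=3) -> (x=4, y=2)
  east (east): blocked, stay at (x=4, y=2)
  north (north): (x=4, y=2) -> (x=4, y=1)
  south (south): (x=4, y=1) -> (x=4, y=2)
  north (north): (x=4, y=2) -> (x=4, y=1)
  west (west): (x=4, y=1) -> (x=3, y=1)
  south (south): (x=3, y=1) -> (x=3, y=2)
  west (west): blocked, stay at (x=3, y=2)
Final: (x=3, y=2)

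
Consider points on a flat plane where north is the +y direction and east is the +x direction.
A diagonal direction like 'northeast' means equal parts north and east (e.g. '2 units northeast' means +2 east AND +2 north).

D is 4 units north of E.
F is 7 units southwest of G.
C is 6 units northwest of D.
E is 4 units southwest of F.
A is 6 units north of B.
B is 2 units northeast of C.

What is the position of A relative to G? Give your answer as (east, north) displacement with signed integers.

Answer: A is at (east=-15, north=7) relative to G.

Derivation:
Place G at the origin (east=0, north=0).
  F is 7 units southwest of G: delta (east=-7, north=-7); F at (east=-7, north=-7).
  E is 4 units southwest of F: delta (east=-4, north=-4); E at (east=-11, north=-11).
  D is 4 units north of E: delta (east=+0, north=+4); D at (east=-11, north=-7).
  C is 6 units northwest of D: delta (east=-6, north=+6); C at (east=-17, north=-1).
  B is 2 units northeast of C: delta (east=+2, north=+2); B at (east=-15, north=1).
  A is 6 units north of B: delta (east=+0, north=+6); A at (east=-15, north=7).
Therefore A relative to G: (east=-15, north=7).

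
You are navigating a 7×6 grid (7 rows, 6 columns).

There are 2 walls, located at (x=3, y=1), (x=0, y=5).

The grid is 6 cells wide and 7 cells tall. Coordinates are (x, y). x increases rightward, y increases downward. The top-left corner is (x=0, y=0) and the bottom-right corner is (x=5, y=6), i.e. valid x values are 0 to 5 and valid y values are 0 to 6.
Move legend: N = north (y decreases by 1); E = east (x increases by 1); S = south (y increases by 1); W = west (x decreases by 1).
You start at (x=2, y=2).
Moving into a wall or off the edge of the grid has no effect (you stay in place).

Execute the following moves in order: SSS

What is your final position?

Answer: Final position: (x=2, y=5)

Derivation:
Start: (x=2, y=2)
  S (south): (x=2, y=2) -> (x=2, y=3)
  S (south): (x=2, y=3) -> (x=2, y=4)
  S (south): (x=2, y=4) -> (x=2, y=5)
Final: (x=2, y=5)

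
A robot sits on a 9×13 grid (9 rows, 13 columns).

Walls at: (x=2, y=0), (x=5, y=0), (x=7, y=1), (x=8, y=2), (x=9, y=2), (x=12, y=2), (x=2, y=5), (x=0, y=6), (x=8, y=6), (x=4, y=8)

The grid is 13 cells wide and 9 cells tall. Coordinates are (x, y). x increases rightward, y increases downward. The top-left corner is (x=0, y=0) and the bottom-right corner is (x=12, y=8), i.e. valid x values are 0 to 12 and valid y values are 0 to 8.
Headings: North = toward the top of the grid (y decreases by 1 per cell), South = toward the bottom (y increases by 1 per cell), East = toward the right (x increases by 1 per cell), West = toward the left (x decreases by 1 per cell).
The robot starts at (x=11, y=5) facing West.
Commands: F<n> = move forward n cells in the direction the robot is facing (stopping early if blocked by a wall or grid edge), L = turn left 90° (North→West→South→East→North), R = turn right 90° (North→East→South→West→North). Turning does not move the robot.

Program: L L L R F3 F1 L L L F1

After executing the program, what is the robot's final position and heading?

Answer: Final position: (x=12, y=6), facing South

Derivation:
Start: (x=11, y=5), facing West
  L: turn left, now facing South
  L: turn left, now facing East
  L: turn left, now facing North
  R: turn right, now facing East
  F3: move forward 1/3 (blocked), now at (x=12, y=5)
  F1: move forward 0/1 (blocked), now at (x=12, y=5)
  L: turn left, now facing North
  L: turn left, now facing West
  L: turn left, now facing South
  F1: move forward 1, now at (x=12, y=6)
Final: (x=12, y=6), facing South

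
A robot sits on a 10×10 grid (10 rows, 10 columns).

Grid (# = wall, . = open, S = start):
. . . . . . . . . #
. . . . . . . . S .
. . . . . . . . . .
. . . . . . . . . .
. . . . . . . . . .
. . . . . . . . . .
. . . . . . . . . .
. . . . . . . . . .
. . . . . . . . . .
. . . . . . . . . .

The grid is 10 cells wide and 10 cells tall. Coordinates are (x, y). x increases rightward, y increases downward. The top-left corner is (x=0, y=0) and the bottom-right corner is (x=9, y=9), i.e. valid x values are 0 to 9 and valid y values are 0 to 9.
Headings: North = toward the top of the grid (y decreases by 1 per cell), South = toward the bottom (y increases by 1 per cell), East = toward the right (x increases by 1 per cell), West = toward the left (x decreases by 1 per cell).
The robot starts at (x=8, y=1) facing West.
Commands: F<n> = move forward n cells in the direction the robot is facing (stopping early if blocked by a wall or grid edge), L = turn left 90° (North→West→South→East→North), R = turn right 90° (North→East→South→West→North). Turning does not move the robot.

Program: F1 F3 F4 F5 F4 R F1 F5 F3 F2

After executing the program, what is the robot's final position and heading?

Answer: Final position: (x=0, y=0), facing North

Derivation:
Start: (x=8, y=1), facing West
  F1: move forward 1, now at (x=7, y=1)
  F3: move forward 3, now at (x=4, y=1)
  F4: move forward 4, now at (x=0, y=1)
  F5: move forward 0/5 (blocked), now at (x=0, y=1)
  F4: move forward 0/4 (blocked), now at (x=0, y=1)
  R: turn right, now facing North
  F1: move forward 1, now at (x=0, y=0)
  F5: move forward 0/5 (blocked), now at (x=0, y=0)
  F3: move forward 0/3 (blocked), now at (x=0, y=0)
  F2: move forward 0/2 (blocked), now at (x=0, y=0)
Final: (x=0, y=0), facing North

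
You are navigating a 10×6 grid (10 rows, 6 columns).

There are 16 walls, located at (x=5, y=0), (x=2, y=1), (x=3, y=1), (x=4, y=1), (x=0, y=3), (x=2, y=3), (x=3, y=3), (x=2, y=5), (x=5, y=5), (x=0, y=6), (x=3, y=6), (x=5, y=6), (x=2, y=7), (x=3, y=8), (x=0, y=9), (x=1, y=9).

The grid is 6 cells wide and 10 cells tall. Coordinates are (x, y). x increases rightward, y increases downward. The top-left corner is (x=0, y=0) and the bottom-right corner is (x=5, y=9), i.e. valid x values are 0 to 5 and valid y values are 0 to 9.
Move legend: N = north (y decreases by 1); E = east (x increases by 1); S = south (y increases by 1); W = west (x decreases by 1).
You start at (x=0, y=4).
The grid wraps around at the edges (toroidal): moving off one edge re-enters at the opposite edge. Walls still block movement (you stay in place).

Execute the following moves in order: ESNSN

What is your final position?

Answer: Final position: (x=1, y=4)

Derivation:
Start: (x=0, y=4)
  E (east): (x=0, y=4) -> (x=1, y=4)
  S (south): (x=1, y=4) -> (x=1, y=5)
  N (north): (x=1, y=5) -> (x=1, y=4)
  S (south): (x=1, y=4) -> (x=1, y=5)
  N (north): (x=1, y=5) -> (x=1, y=4)
Final: (x=1, y=4)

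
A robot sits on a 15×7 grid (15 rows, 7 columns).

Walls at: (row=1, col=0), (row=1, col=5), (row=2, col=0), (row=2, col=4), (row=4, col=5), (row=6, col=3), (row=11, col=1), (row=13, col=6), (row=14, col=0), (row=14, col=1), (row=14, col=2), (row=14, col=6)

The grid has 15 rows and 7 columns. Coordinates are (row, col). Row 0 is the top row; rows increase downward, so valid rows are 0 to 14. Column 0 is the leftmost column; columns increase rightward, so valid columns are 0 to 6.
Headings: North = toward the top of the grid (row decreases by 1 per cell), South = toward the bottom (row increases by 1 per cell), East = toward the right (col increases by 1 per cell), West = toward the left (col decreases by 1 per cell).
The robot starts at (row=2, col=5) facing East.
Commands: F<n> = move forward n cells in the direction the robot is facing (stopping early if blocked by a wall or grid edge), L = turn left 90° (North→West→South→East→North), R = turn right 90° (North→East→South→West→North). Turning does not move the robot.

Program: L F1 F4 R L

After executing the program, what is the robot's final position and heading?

Answer: Final position: (row=2, col=5), facing North

Derivation:
Start: (row=2, col=5), facing East
  L: turn left, now facing North
  F1: move forward 0/1 (blocked), now at (row=2, col=5)
  F4: move forward 0/4 (blocked), now at (row=2, col=5)
  R: turn right, now facing East
  L: turn left, now facing North
Final: (row=2, col=5), facing North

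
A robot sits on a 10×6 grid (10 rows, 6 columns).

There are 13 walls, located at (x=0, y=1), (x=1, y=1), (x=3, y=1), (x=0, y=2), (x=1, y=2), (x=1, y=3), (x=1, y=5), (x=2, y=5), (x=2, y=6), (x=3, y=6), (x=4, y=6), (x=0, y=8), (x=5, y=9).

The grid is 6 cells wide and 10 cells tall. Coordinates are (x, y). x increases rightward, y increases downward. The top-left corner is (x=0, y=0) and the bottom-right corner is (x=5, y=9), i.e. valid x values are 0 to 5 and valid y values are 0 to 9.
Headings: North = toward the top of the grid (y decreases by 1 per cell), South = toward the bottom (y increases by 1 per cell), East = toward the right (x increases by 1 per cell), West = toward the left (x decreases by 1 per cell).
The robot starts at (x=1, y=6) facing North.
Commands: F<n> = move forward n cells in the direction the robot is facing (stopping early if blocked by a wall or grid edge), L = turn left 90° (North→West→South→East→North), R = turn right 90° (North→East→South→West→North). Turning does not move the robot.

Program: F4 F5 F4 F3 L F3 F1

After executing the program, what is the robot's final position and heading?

Answer: Final position: (x=0, y=6), facing West

Derivation:
Start: (x=1, y=6), facing North
  F4: move forward 0/4 (blocked), now at (x=1, y=6)
  F5: move forward 0/5 (blocked), now at (x=1, y=6)
  F4: move forward 0/4 (blocked), now at (x=1, y=6)
  F3: move forward 0/3 (blocked), now at (x=1, y=6)
  L: turn left, now facing West
  F3: move forward 1/3 (blocked), now at (x=0, y=6)
  F1: move forward 0/1 (blocked), now at (x=0, y=6)
Final: (x=0, y=6), facing West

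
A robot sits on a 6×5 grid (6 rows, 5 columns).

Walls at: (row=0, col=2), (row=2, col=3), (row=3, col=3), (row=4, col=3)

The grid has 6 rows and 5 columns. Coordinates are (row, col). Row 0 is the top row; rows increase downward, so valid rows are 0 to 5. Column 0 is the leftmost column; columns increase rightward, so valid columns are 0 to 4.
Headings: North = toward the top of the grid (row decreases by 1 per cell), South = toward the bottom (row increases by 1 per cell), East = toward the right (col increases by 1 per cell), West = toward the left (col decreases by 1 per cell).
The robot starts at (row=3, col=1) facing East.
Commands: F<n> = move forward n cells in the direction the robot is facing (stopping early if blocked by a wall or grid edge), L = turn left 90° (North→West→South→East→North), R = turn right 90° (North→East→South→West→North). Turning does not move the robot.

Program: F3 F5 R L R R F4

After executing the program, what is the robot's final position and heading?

Start: (row=3, col=1), facing East
  F3: move forward 1/3 (blocked), now at (row=3, col=2)
  F5: move forward 0/5 (blocked), now at (row=3, col=2)
  R: turn right, now facing South
  L: turn left, now facing East
  R: turn right, now facing South
  R: turn right, now facing West
  F4: move forward 2/4 (blocked), now at (row=3, col=0)
Final: (row=3, col=0), facing West

Answer: Final position: (row=3, col=0), facing West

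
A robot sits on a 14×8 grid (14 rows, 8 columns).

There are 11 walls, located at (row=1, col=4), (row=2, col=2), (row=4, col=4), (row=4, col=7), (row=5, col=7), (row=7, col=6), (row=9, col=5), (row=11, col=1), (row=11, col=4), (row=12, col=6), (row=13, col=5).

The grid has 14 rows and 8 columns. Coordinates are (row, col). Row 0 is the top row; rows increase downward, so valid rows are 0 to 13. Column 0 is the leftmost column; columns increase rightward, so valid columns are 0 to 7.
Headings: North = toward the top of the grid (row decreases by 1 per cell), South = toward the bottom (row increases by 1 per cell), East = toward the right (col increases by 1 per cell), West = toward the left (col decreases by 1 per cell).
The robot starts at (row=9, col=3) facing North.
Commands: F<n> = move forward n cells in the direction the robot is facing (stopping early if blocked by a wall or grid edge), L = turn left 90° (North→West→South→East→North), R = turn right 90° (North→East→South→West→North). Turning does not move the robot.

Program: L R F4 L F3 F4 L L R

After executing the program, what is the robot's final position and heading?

Start: (row=9, col=3), facing North
  L: turn left, now facing West
  R: turn right, now facing North
  F4: move forward 4, now at (row=5, col=3)
  L: turn left, now facing West
  F3: move forward 3, now at (row=5, col=0)
  F4: move forward 0/4 (blocked), now at (row=5, col=0)
  L: turn left, now facing South
  L: turn left, now facing East
  R: turn right, now facing South
Final: (row=5, col=0), facing South

Answer: Final position: (row=5, col=0), facing South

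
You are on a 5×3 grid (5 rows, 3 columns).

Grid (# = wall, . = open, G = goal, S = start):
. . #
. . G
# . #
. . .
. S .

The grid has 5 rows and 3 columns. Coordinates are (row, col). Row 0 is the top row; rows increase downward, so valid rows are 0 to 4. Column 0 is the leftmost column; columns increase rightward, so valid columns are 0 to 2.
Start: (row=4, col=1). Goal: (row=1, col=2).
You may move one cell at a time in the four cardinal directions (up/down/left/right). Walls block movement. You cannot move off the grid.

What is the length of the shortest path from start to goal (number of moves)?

Answer: Shortest path length: 4

Derivation:
BFS from (row=4, col=1) until reaching (row=1, col=2):
  Distance 0: (row=4, col=1)
  Distance 1: (row=3, col=1), (row=4, col=0), (row=4, col=2)
  Distance 2: (row=2, col=1), (row=3, col=0), (row=3, col=2)
  Distance 3: (row=1, col=1)
  Distance 4: (row=0, col=1), (row=1, col=0), (row=1, col=2)  <- goal reached here
One shortest path (4 moves): (row=4, col=1) -> (row=3, col=1) -> (row=2, col=1) -> (row=1, col=1) -> (row=1, col=2)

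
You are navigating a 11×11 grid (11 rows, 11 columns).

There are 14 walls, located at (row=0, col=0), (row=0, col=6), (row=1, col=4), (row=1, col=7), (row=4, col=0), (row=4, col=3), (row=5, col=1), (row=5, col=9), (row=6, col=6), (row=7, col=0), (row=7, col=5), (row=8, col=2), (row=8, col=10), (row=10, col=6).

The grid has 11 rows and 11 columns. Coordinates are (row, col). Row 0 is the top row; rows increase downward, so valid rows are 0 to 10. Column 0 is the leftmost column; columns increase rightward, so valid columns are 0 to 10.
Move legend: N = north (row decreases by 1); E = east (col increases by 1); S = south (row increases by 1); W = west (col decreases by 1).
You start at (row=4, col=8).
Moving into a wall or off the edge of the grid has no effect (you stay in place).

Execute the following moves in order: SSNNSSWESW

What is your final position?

Answer: Final position: (row=7, col=7)

Derivation:
Start: (row=4, col=8)
  S (south): (row=4, col=8) -> (row=5, col=8)
  S (south): (row=5, col=8) -> (row=6, col=8)
  N (north): (row=6, col=8) -> (row=5, col=8)
  N (north): (row=5, col=8) -> (row=4, col=8)
  S (south): (row=4, col=8) -> (row=5, col=8)
  S (south): (row=5, col=8) -> (row=6, col=8)
  W (west): (row=6, col=8) -> (row=6, col=7)
  E (east): (row=6, col=7) -> (row=6, col=8)
  S (south): (row=6, col=8) -> (row=7, col=8)
  W (west): (row=7, col=8) -> (row=7, col=7)
Final: (row=7, col=7)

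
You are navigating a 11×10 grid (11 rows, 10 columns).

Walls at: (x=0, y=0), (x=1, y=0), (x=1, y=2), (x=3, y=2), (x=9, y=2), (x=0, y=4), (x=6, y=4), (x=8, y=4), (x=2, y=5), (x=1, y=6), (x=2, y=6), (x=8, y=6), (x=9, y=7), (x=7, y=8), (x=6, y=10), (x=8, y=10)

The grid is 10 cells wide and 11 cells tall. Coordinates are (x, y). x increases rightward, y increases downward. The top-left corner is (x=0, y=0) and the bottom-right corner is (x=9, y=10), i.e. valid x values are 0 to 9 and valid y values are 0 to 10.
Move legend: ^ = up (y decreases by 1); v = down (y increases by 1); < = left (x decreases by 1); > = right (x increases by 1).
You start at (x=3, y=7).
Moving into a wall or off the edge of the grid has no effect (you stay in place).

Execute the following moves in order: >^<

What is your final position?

Answer: Final position: (x=3, y=6)

Derivation:
Start: (x=3, y=7)
  > (right): (x=3, y=7) -> (x=4, y=7)
  ^ (up): (x=4, y=7) -> (x=4, y=6)
  < (left): (x=4, y=6) -> (x=3, y=6)
Final: (x=3, y=6)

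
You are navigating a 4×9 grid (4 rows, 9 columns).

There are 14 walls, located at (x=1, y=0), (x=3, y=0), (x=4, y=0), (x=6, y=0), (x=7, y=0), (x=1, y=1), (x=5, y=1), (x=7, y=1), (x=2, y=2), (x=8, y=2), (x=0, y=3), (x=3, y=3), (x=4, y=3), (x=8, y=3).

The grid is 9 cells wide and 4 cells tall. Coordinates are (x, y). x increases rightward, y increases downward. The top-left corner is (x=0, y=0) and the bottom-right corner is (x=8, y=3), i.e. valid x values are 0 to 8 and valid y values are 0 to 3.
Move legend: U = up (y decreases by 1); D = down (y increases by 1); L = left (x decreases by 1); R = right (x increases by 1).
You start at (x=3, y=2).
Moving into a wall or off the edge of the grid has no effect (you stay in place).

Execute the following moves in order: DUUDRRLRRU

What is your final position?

Answer: Final position: (x=6, y=1)

Derivation:
Start: (x=3, y=2)
  D (down): blocked, stay at (x=3, y=2)
  U (up): (x=3, y=2) -> (x=3, y=1)
  U (up): blocked, stay at (x=3, y=1)
  D (down): (x=3, y=1) -> (x=3, y=2)
  R (right): (x=3, y=2) -> (x=4, y=2)
  R (right): (x=4, y=2) -> (x=5, y=2)
  L (left): (x=5, y=2) -> (x=4, y=2)
  R (right): (x=4, y=2) -> (x=5, y=2)
  R (right): (x=5, y=2) -> (x=6, y=2)
  U (up): (x=6, y=2) -> (x=6, y=1)
Final: (x=6, y=1)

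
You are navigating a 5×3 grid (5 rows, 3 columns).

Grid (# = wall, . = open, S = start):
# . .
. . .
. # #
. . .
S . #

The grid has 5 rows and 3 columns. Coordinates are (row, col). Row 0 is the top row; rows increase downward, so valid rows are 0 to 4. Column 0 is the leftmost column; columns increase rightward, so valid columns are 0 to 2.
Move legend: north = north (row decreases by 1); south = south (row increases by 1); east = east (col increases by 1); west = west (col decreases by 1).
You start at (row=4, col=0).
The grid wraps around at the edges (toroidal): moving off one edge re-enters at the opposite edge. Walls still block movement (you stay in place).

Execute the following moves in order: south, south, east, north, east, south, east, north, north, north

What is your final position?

Start: (row=4, col=0)
  south (south): blocked, stay at (row=4, col=0)
  south (south): blocked, stay at (row=4, col=0)
  east (east): (row=4, col=0) -> (row=4, col=1)
  north (north): (row=4, col=1) -> (row=3, col=1)
  east (east): (row=3, col=1) -> (row=3, col=2)
  south (south): blocked, stay at (row=3, col=2)
  east (east): (row=3, col=2) -> (row=3, col=0)
  north (north): (row=3, col=0) -> (row=2, col=0)
  north (north): (row=2, col=0) -> (row=1, col=0)
  north (north): blocked, stay at (row=1, col=0)
Final: (row=1, col=0)

Answer: Final position: (row=1, col=0)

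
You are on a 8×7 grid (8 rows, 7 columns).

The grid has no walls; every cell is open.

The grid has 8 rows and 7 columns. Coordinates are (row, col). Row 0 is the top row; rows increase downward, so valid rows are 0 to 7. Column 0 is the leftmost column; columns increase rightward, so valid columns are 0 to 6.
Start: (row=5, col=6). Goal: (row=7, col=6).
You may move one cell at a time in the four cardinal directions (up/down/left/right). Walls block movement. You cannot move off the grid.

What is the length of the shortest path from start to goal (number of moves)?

Answer: Shortest path length: 2

Derivation:
BFS from (row=5, col=6) until reaching (row=7, col=6):
  Distance 0: (row=5, col=6)
  Distance 1: (row=4, col=6), (row=5, col=5), (row=6, col=6)
  Distance 2: (row=3, col=6), (row=4, col=5), (row=5, col=4), (row=6, col=5), (row=7, col=6)  <- goal reached here
One shortest path (2 moves): (row=5, col=6) -> (row=6, col=6) -> (row=7, col=6)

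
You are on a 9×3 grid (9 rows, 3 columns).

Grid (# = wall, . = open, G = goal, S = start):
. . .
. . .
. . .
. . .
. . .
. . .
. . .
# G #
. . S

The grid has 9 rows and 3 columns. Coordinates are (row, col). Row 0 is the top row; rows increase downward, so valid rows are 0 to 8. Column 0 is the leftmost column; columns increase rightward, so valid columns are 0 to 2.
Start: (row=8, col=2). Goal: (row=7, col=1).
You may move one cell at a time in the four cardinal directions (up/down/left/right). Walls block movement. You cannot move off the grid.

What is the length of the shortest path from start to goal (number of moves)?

Answer: Shortest path length: 2

Derivation:
BFS from (row=8, col=2) until reaching (row=7, col=1):
  Distance 0: (row=8, col=2)
  Distance 1: (row=8, col=1)
  Distance 2: (row=7, col=1), (row=8, col=0)  <- goal reached here
One shortest path (2 moves): (row=8, col=2) -> (row=8, col=1) -> (row=7, col=1)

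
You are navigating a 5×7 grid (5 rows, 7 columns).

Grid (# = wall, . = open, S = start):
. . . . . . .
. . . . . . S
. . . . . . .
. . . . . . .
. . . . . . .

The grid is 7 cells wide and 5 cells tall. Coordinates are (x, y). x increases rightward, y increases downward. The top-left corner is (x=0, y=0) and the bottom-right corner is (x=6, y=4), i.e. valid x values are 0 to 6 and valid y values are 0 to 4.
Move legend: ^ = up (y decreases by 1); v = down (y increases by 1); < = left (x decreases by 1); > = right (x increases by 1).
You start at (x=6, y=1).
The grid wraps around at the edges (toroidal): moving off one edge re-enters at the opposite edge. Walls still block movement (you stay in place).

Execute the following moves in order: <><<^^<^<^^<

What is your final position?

Start: (x=6, y=1)
  < (left): (x=6, y=1) -> (x=5, y=1)
  > (right): (x=5, y=1) -> (x=6, y=1)
  < (left): (x=6, y=1) -> (x=5, y=1)
  < (left): (x=5, y=1) -> (x=4, y=1)
  ^ (up): (x=4, y=1) -> (x=4, y=0)
  ^ (up): (x=4, y=0) -> (x=4, y=4)
  < (left): (x=4, y=4) -> (x=3, y=4)
  ^ (up): (x=3, y=4) -> (x=3, y=3)
  < (left): (x=3, y=3) -> (x=2, y=3)
  ^ (up): (x=2, y=3) -> (x=2, y=2)
  ^ (up): (x=2, y=2) -> (x=2, y=1)
  < (left): (x=2, y=1) -> (x=1, y=1)
Final: (x=1, y=1)

Answer: Final position: (x=1, y=1)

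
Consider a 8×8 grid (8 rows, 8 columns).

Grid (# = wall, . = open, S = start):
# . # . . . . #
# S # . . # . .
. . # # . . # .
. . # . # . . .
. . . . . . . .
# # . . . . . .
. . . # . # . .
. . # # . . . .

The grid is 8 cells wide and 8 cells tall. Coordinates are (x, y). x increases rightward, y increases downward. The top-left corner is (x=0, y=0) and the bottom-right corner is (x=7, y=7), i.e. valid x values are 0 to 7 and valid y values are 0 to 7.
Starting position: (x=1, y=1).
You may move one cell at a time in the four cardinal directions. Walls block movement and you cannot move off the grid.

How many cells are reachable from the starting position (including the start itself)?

BFS flood-fill from (x=1, y=1):
  Distance 0: (x=1, y=1)
  Distance 1: (x=1, y=0), (x=1, y=2)
  Distance 2: (x=0, y=2), (x=1, y=3)
  Distance 3: (x=0, y=3), (x=1, y=4)
  Distance 4: (x=0, y=4), (x=2, y=4)
  Distance 5: (x=3, y=4), (x=2, y=5)
  Distance 6: (x=3, y=3), (x=4, y=4), (x=3, y=5), (x=2, y=6)
  Distance 7: (x=5, y=4), (x=4, y=5), (x=1, y=6)
  Distance 8: (x=5, y=3), (x=6, y=4), (x=5, y=5), (x=0, y=6), (x=4, y=6), (x=1, y=7)
  Distance 9: (x=5, y=2), (x=6, y=3), (x=7, y=4), (x=6, y=5), (x=0, y=7), (x=4, y=7)
  Distance 10: (x=4, y=2), (x=7, y=3), (x=7, y=5), (x=6, y=6), (x=5, y=7)
  Distance 11: (x=4, y=1), (x=7, y=2), (x=7, y=6), (x=6, y=7)
  Distance 12: (x=4, y=0), (x=3, y=1), (x=7, y=1), (x=7, y=7)
  Distance 13: (x=3, y=0), (x=5, y=0), (x=6, y=1)
  Distance 14: (x=6, y=0)
Total reachable: 47 (grid has 47 open cells total)

Answer: Reachable cells: 47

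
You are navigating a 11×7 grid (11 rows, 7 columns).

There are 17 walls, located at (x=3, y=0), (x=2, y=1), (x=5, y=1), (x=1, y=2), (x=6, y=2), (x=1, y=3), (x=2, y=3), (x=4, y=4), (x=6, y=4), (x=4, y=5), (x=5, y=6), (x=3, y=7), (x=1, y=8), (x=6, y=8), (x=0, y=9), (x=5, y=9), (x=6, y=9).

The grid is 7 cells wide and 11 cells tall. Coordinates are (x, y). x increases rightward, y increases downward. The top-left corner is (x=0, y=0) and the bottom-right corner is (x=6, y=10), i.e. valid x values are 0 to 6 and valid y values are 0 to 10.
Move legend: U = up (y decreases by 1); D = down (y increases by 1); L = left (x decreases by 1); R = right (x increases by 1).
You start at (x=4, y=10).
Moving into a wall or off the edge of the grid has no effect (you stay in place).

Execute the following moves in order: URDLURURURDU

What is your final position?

Answer: Final position: (x=6, y=6)

Derivation:
Start: (x=4, y=10)
  U (up): (x=4, y=10) -> (x=4, y=9)
  R (right): blocked, stay at (x=4, y=9)
  D (down): (x=4, y=9) -> (x=4, y=10)
  L (left): (x=4, y=10) -> (x=3, y=10)
  U (up): (x=3, y=10) -> (x=3, y=9)
  R (right): (x=3, y=9) -> (x=4, y=9)
  U (up): (x=4, y=9) -> (x=4, y=8)
  R (right): (x=4, y=8) -> (x=5, y=8)
  U (up): (x=5, y=8) -> (x=5, y=7)
  R (right): (x=5, y=7) -> (x=6, y=7)
  D (down): blocked, stay at (x=6, y=7)
  U (up): (x=6, y=7) -> (x=6, y=6)
Final: (x=6, y=6)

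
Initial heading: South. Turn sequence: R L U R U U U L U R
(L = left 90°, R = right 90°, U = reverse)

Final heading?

Start: South
  R (right (90° clockwise)) -> West
  L (left (90° counter-clockwise)) -> South
  U (U-turn (180°)) -> North
  R (right (90° clockwise)) -> East
  U (U-turn (180°)) -> West
  U (U-turn (180°)) -> East
  U (U-turn (180°)) -> West
  L (left (90° counter-clockwise)) -> South
  U (U-turn (180°)) -> North
  R (right (90° clockwise)) -> East
Final: East

Answer: Final heading: East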